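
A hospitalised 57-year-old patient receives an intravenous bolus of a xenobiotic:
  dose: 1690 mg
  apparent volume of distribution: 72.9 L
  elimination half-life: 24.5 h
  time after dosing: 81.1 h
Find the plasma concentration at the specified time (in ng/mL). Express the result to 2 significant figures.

C₀ = Dose / Vd = 1690 / 72.9 = 23.18 mg/L
k = ln2 / t½ = 0.693147 / 24.5 = 0.02829 h⁻¹
C = C₀ · e^(−k·t) = 23.18 × e^(−0.02829 × 81.1)
  = 23.18 × 0.1008 = 2.337 mg/L
Convert: 2.337 mg/L × 1000 = 2337 ng/mL

2300 ng/mL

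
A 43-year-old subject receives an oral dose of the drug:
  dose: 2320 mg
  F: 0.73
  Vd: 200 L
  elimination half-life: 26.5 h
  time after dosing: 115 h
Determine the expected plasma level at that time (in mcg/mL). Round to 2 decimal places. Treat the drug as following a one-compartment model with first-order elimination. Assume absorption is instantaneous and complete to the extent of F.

0.42 mcg/mL

Amount reaching circulation = F × Dose = 0.73 × 2320 = 1694 mg
C₀ = F·Dose / Vd = 1694 / 200 = 8.470 mg/L
k = ln2 / t½ = 0.693147 / 26.5 = 0.02616 h⁻¹
C = C₀ · e^(−k·t) = 8.470 × e^(−0.02616 × 115)
  = 8.470 × 0.04937 = 0.4182 mg/L
(0.4182 mg/L = 0.4182 mcg/mL)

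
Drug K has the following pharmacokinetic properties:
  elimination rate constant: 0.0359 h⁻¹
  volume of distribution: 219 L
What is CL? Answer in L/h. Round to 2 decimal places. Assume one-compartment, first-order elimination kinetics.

CL = k × Vd = 0.0359 × 219 = 7.862 L/h

7.86 L/h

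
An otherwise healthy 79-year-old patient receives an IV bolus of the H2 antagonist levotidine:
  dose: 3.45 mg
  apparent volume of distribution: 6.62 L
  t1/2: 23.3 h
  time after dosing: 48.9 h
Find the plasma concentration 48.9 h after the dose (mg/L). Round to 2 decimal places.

0.12 mg/L

C₀ = Dose / Vd = 3.450 / 6.62 = 0.5211 mg/L
k = ln2 / t½ = 0.693147 / 23.3 = 0.02975 h⁻¹
C = C₀ · e^(−k·t) = 0.5211 × e^(−0.02975 × 48.9)
  = 0.5211 × 0.2335 = 0.1217 mg/L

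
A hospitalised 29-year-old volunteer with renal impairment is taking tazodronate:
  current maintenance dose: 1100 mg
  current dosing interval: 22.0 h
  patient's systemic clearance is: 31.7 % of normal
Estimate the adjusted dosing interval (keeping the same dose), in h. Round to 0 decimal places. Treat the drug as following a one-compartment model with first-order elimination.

To keep the same average steady-state level, dosing rate must scale with clearance.
CL ratio = 31.7 / 100 = 0.3170
New interval (same dose) = 22.0 / 0.3170 = 69.40 h

69 h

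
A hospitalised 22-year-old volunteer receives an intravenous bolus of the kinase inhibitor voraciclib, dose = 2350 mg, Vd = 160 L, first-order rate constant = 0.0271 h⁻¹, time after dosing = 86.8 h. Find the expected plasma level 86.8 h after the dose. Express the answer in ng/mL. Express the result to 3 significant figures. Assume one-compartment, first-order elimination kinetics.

1400 ng/mL

C₀ = Dose / Vd = 2350 / 160 = 14.69 mg/L
C = C₀ · e^(−k·t) = 14.69 × e^(−0.02710 × 86.8)
  = 14.69 × 0.09515 = 1.398 mg/L
Convert: 1.398 mg/L × 1000 = 1398 ng/mL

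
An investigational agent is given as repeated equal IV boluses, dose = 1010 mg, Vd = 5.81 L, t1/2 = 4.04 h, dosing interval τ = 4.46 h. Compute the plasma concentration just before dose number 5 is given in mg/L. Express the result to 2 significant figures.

140 mg/L

C₀ per dose = Dose / Vd = 1010 / 5.81 = 173.8 mg/L
k = ln2 / t½ = 0.693147 / 4.04 = 0.1716 h⁻¹
Fraction remaining after one interval: r = e^(−kτ) = e^(−0.1716 × 4.46) = 0.4652
Before dose 5, 4 doses have been given (aged 1τ, 2τ, 3τ, 4τ).
C_trough = C₀ × (r + r² + … + r^4) = C₀ × r(1−r^4)/(1−r)
        = 173.8 × 0.4652 × (1 − 0.04683) / (1 − 0.4652) = 144.1 mg/L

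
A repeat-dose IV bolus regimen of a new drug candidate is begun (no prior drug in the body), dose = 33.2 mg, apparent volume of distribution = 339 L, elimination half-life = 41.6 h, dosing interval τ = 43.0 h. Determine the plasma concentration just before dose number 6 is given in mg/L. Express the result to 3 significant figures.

0.0909 mg/L

C₀ per dose = Dose / Vd = 33.2 / 339 = 0.09794 mg/L
k = ln2 / t½ = 0.693147 / 41.6 = 0.01666 h⁻¹
Fraction remaining after one interval: r = e^(−kτ) = e^(−0.01666 × 43.0) = 0.4885
Before dose 6, 5 doses have been given (aged 1τ, 2τ, 3τ, 4τ, 5τ).
C_trough = C₀ × (r + r² + … + r^5) = C₀ × r(1−r^5)/(1−r)
        = 0.09794 × 0.4885 × (1 − 0.02782) / (1 − 0.4885) = 0.09093 mg/L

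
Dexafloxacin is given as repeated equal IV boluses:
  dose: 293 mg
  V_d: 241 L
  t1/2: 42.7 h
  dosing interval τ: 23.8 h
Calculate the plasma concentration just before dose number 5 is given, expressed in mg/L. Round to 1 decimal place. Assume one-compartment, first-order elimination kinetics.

C₀ per dose = Dose / Vd = 293 / 241 = 1.216 mg/L
k = ln2 / t½ = 0.693147 / 42.7 = 0.01623 h⁻¹
Fraction remaining after one interval: r = e^(−kτ) = e^(−0.01623 × 23.8) = 0.6796
Before dose 5, 4 doses have been given (aged 1τ, 2τ, 3τ, 4τ).
C_trough = C₀ × (r + r² + … + r^4) = C₀ × r(1−r^4)/(1−r)
        = 1.216 × 0.6796 × (1 − 0.2133) / (1 − 0.6796) = 2.029 mg/L

2.0 mg/L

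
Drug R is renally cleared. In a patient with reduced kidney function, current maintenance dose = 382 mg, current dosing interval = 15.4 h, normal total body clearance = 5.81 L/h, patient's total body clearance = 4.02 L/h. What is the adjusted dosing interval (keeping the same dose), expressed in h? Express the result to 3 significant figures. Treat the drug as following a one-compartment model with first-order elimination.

22.3 h

To keep the same average steady-state level, dosing rate must scale with clearance.
CL ratio = 4.02 / 5.81 = 0.6919
New interval (same dose) = 15.4 / 0.6919 = 22.26 h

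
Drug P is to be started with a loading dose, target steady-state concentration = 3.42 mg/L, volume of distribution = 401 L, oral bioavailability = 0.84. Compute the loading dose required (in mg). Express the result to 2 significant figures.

1600 mg

LD = Css × Vd / F = 3.42 × 401 / 0.84 = 1633 mg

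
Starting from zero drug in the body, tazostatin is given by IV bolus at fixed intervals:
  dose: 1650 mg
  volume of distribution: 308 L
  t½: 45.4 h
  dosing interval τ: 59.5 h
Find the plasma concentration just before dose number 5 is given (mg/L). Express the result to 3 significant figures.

C₀ per dose = Dose / Vd = 1650 / 308 = 5.357 mg/L
k = ln2 / t½ = 0.693147 / 45.4 = 0.01527 h⁻¹
Fraction remaining after one interval: r = e^(−kτ) = e^(−0.01527 × 59.5) = 0.4031
Before dose 5, 4 doses have been given (aged 1τ, 2τ, 3τ, 4τ).
C_trough = C₀ × (r + r² + … + r^4) = C₀ × r(1−r^4)/(1−r)
        = 5.357 × 0.4031 × (1 − 0.02640) / (1 − 0.4031) = 3.522 mg/L

3.52 mg/L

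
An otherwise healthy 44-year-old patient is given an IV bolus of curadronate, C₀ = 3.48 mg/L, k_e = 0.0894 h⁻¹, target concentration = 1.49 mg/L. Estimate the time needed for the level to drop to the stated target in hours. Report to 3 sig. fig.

t = ln(C₀ / C) / k = ln(3.480 / 1.49) / 0.08940
  = ln(2.336) / 0.08940 = 0.8484 / 0.08940 = 9.490 h

9.49 h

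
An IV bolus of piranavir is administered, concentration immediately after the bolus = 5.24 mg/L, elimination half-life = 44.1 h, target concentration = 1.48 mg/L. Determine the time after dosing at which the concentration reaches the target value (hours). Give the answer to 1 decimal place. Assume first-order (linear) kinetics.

k = ln2 / t½ = 0.693147 / 44.1 = 0.01572 h⁻¹
t = ln(C₀ / C) / k = ln(5.240 / 1.48) / 0.01572
  = ln(3.541) / 0.01572 = 1.264 / 0.01572 = 80.41 h

80.4 h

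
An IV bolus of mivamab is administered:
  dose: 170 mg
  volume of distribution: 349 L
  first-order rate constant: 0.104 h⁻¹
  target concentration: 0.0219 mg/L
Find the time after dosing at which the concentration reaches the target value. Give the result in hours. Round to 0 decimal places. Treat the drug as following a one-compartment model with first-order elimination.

C₀ = Dose / Vd = 170.0 / 349 = 0.4871 mg/L
t = ln(C₀ / C) / k = ln(0.4871 / 0.0219) / 0.1040
  = ln(22.24) / 0.1040 = 3.102 / 0.1040 = 29.83 h

30 h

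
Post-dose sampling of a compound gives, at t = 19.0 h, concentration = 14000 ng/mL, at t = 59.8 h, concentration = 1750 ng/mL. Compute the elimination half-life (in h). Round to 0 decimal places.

14 h

k = ln(C₁/C₂) / (t₂ − t₁) = ln(14000/1750) / (59.8 − 19.0)
  = 2.079 / 40.80 = 0.05096 h⁻¹
t½ = ln2 / k = 0.693147 / 0.05096 = 13.60 h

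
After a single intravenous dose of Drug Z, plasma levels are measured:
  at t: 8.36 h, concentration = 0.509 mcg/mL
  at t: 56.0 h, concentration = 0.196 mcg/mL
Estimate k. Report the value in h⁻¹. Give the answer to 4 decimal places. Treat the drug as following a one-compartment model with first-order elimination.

0.0200 h⁻¹

k = ln(C₁/C₂) / (t₂ − t₁) = ln(0.509/0.196) / (56.0 − 8.36)
  = 0.9543 / 47.64 = 0.02003 h⁻¹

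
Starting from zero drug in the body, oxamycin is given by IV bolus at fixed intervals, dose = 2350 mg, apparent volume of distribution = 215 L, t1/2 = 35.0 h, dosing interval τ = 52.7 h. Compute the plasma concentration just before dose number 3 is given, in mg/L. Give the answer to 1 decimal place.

C₀ per dose = Dose / Vd = 2350 / 215 = 10.93 mg/L
k = ln2 / t½ = 0.693147 / 35.0 = 0.01980 h⁻¹
Fraction remaining after one interval: r = e^(−kτ) = e^(−0.01980 × 52.7) = 0.3522
Before dose 3, 2 doses have been given (aged 1τ, 2τ).
C_trough = C₀ × (r + r²) = 10.93 × (0.3522 + 0.1240) = 5.205 mg/L

5.2 mg/L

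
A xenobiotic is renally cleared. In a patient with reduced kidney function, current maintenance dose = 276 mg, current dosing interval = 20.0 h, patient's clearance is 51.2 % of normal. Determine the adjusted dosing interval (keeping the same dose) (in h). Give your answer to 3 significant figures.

39.1 h

To keep the same average steady-state level, dosing rate must scale with clearance.
CL ratio = 51.2 / 100 = 0.5120
New interval (same dose) = 20.0 / 0.5120 = 39.06 h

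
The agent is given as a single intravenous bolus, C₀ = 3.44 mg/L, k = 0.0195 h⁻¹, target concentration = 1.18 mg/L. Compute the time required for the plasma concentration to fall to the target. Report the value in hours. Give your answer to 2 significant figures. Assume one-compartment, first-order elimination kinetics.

55 h

t = ln(C₀ / C) / k = ln(3.440 / 1.18) / 0.01950
  = ln(2.915) / 0.01950 = 1.070 / 0.01950 = 54.87 h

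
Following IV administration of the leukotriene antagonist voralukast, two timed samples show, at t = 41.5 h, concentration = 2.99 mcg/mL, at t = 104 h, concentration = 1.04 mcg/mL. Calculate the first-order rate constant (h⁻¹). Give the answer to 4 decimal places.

0.0169 h⁻¹

k = ln(C₁/C₂) / (t₂ − t₁) = ln(2.99/1.04) / (104 − 41.5)
  = 1.056 / 62.50 = 0.01690 h⁻¹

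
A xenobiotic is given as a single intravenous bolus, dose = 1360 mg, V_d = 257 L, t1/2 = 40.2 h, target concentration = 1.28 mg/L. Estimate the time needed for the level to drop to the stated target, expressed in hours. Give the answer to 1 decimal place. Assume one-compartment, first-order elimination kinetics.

82.3 h

C₀ = Dose / Vd = 1360 / 257 = 5.292 mg/L
k = ln2 / t½ = 0.693147 / 40.2 = 0.01724 h⁻¹
t = ln(C₀ / C) / k = ln(5.292 / 1.28) / 0.01724
  = ln(4.134) / 0.01724 = 1.419 / 0.01724 = 82.31 h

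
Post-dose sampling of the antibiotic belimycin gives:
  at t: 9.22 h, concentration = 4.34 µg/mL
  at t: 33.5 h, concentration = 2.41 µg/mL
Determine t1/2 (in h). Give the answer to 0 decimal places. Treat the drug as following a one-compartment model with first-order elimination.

29 h

k = ln(C₁/C₂) / (t₂ − t₁) = ln(4.34/2.41) / (33.5 − 9.22)
  = 0.5882 / 24.28 = 0.02423 h⁻¹
t½ = ln2 / k = 0.693147 / 0.02423 = 28.61 h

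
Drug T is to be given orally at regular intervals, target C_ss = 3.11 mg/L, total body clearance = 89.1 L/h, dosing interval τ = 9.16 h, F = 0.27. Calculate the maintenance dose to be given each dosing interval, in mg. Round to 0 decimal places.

At steady state, F × (Dose/τ) = Css × CL.
Dose = Css × CL × τ / F = 3.11 × 89.10 × 9.16 / 0.27 = 9401 mg

9401 mg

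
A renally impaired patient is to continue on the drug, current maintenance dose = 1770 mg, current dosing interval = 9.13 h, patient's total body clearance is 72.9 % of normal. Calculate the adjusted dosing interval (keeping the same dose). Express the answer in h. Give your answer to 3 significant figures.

12.5 h

To keep the same average steady-state level, dosing rate must scale with clearance.
CL ratio = 72.9 / 100 = 0.7290
New interval (same dose) = 9.13 / 0.7290 = 12.52 h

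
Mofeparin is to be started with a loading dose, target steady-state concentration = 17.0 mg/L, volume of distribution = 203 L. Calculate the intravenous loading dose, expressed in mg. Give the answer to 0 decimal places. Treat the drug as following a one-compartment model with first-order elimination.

3451 mg

LD = Css × Vd = 17.0 × 203 = 3451 mg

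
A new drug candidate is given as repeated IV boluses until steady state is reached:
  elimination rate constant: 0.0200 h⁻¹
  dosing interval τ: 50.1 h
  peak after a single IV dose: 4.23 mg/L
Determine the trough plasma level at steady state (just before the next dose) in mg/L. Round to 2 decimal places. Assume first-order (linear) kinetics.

e^(−kτ) = e^(−0.02000 × 50.1) = 0.3671
Accumulation ratio R = 1 / (1 − e^(−kτ)) = 1 / (1 − 0.3671) = 1.580
Steady-state trough = C₀ × R × e^(−kτ) = 4.23 × 1.580 × 0.3671 = 2.453 mg/L

2.45 mg/L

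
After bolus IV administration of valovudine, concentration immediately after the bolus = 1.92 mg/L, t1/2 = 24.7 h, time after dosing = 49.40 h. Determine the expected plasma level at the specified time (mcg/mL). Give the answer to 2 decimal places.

0.48 mcg/mL

k = ln2 / t½ = 0.693147 / 24.7 = 0.02806 h⁻¹
t / t½ = 49.40 / 24.7 = 2 half-lives
C = C₀ × (1/2)^2 = 1.920 × 0.2500 = 0.4800 mg/L
(0.4800 mg/L = 0.4800 mcg/mL)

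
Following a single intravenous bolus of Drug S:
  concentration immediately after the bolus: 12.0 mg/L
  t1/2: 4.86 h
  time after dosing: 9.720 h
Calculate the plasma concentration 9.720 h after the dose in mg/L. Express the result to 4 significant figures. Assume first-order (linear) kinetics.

k = ln2 / t½ = 0.693147 / 4.86 = 0.1426 h⁻¹
t / t½ = 9.720 / 4.86 = 2 half-lives
C = C₀ × (1/2)^2 = 12.00 × 0.2500 = 3.000 mg/L

3.000 mg/L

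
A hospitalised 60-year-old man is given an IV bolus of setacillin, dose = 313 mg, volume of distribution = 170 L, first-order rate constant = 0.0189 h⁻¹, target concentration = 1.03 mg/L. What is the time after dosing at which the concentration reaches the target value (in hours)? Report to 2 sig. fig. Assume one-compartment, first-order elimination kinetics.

C₀ = Dose / Vd = 313.0 / 170 = 1.841 mg/L
t = ln(C₀ / C) / k = ln(1.841 / 1.03) / 0.01890
  = ln(1.787) / 0.01890 = 0.5805 / 0.01890 = 30.71 h

31 h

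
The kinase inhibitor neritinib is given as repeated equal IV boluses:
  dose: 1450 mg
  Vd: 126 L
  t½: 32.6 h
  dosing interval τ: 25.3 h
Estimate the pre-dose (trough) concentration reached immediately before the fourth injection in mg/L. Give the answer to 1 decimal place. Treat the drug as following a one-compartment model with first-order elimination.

12.9 mg/L

C₀ per dose = Dose / Vd = 1450 / 126 = 11.51 mg/L
k = ln2 / t½ = 0.693147 / 32.6 = 0.02126 h⁻¹
Fraction remaining after one interval: r = e^(−kτ) = e^(−0.02126 × 25.3) = 0.5840
Before dose 4, 3 doses have been given (aged 1τ, 2τ, 3τ).
C_trough = C₀ × (r + r² + … + r^3) = C₀ × r(1−r^3)/(1−r)
        = 11.51 × 0.5840 × (1 − 0.1992) / (1 − 0.5840) = 12.94 mg/L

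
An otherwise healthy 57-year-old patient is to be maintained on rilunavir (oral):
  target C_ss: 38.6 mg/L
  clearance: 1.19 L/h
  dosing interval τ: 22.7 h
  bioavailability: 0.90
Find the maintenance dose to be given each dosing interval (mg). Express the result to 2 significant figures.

At steady state, F × (Dose/τ) = Css × CL.
Dose = Css × CL × τ / F = 38.6 × 1.190 × 22.7 / 0.90 = 1159 mg

1200 mg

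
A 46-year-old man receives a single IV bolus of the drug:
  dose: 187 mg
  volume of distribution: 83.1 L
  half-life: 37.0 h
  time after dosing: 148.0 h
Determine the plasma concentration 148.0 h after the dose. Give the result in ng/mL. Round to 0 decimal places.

C₀ = Dose / Vd = 187.0 / 83.1 = 2.250 mg/L
k = ln2 / t½ = 0.693147 / 37.0 = 0.01873 h⁻¹
t / t½ = 148.0 / 37.0 = 4 half-lives
C = C₀ × (1/2)^4 = 2.250 × 0.06250 = 0.1406 mg/L
Convert: 0.1406 mg/L × 1000 = 140.6 ng/mL

141 ng/mL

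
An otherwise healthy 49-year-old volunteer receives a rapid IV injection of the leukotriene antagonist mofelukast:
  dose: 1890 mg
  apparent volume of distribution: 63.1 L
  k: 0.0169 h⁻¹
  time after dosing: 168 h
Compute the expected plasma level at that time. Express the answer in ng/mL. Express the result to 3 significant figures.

1750 ng/mL

C₀ = Dose / Vd = 1890 / 63.1 = 29.95 mg/L
C = C₀ · e^(−k·t) = 29.95 × e^(−0.01690 × 168)
  = 29.95 × 0.05847 = 1.751 mg/L
Convert: 1.751 mg/L × 1000 = 1751 ng/mL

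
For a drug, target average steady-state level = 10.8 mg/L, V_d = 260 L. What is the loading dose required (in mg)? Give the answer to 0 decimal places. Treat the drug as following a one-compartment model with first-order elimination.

LD = Css × Vd = 10.8 × 260 = 2808 mg

2808 mg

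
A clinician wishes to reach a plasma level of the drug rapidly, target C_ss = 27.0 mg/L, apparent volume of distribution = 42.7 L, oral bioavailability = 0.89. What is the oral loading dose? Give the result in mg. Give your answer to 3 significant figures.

1300 mg

LD = Css × Vd / F = 27.0 × 42.7 / 0.89 = 1295 mg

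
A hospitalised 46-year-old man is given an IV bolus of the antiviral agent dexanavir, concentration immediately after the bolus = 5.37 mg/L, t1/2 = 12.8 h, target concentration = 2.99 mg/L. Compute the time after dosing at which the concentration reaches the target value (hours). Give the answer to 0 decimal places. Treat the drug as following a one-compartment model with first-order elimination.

11 h

k = ln2 / t½ = 0.693147 / 12.8 = 0.05415 h⁻¹
t = ln(C₀ / C) / k = ln(5.370 / 2.99) / 0.05415
  = ln(1.796) / 0.05415 = 0.5856 / 0.05415 = 10.81 h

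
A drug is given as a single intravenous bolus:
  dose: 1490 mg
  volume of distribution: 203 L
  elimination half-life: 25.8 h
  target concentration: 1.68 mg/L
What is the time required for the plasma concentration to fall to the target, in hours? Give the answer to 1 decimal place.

C₀ = Dose / Vd = 1490 / 203 = 7.340 mg/L
k = ln2 / t½ = 0.693147 / 25.8 = 0.02687 h⁻¹
t = ln(C₀ / C) / k = ln(7.340 / 1.68) / 0.02687
  = ln(4.369) / 0.02687 = 1.475 / 0.02687 = 54.89 h

54.9 h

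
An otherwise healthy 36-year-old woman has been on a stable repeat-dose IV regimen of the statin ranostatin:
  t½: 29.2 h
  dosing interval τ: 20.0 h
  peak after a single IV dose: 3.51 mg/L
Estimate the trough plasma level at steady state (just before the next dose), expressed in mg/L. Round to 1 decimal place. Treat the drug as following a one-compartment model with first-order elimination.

5.8 mg/L

k = ln2 / t½ = 0.693147 / 29.2 = 0.02374 h⁻¹
e^(−kτ) = e^(−0.02374 × 20.0) = 0.6220
Accumulation ratio R = 1 / (1 − e^(−kτ)) = 1 / (1 − 0.6220) = 2.646
Steady-state trough = C₀ × R × e^(−kτ) = 3.51 × 2.646 × 0.6220 = 5.777 mg/L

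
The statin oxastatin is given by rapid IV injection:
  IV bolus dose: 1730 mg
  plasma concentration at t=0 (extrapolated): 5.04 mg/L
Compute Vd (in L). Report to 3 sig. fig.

343 L

Vd = Dose / C₀ = 1730 / 5.04 = 343.3 L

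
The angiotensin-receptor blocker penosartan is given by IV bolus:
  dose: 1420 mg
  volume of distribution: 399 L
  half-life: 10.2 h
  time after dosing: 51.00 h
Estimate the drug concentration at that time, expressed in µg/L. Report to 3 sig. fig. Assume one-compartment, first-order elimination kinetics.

111 µg/L

C₀ = Dose / Vd = 1420 / 399 = 3.559 mg/L
k = ln2 / t½ = 0.693147 / 10.2 = 0.06796 h⁻¹
t / t½ = 51.00 / 10.2 = 5 half-lives
C = C₀ × (1/2)^5 = 3.559 × 0.03125 = 0.1112 mg/L
Convert: 0.1112 mg/L × 1000 = 111.2 µg/L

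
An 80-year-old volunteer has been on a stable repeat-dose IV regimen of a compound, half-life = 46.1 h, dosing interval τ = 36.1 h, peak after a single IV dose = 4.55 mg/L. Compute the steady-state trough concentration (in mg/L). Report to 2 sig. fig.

6.3 mg/L

k = ln2 / t½ = 0.693147 / 46.1 = 0.01504 h⁻¹
e^(−kτ) = e^(−0.01504 × 36.1) = 0.5810
Accumulation ratio R = 1 / (1 − e^(−kτ)) = 1 / (1 − 0.5810) = 2.387
Steady-state trough = C₀ × R × e^(−kτ) = 4.55 × 2.387 × 0.5810 = 6.310 mg/L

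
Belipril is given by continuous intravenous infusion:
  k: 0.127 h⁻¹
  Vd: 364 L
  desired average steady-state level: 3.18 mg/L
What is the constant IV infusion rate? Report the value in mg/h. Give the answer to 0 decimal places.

CL = k × Vd = 0.1270 × 364 = 46.23 L/h
At steady state, infusion rate R₀ = Css × CL = 3.18 × 46.23 = 147.0 mg/h

147 mg/h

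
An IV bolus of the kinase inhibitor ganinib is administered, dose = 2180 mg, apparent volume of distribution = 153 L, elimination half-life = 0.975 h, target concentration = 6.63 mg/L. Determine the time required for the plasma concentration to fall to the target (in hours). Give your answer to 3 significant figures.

C₀ = Dose / Vd = 2180 / 153 = 14.25 mg/L
k = ln2 / t½ = 0.693147 / 0.975 = 0.7109 h⁻¹
t = ln(C₀ / C) / k = ln(14.25 / 6.63) / 0.7109
  = ln(2.149) / 0.7109 = 0.7650 / 0.7109 = 1.076 h

1.08 h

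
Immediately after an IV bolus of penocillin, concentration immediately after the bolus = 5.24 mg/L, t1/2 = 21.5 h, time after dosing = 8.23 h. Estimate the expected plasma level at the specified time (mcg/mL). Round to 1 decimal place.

4.0 mcg/mL

k = ln2 / t½ = 0.693147 / 21.5 = 0.03224 h⁻¹
C = C₀ · e^(−k·t) = 5.240 × e^(−0.03224 × 8.23)
  = 5.240 × 0.7669 = 4.019 mg/L
(4.019 mg/L = 4.019 mcg/mL)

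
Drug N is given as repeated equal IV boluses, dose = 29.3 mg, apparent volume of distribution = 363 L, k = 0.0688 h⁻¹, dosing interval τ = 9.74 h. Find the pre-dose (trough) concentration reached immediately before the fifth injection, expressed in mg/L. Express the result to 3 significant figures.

C₀ per dose = Dose / Vd = 29.3 / 363 = 0.08072 mg/L
Fraction remaining after one interval: r = e^(−kτ) = e^(−0.06880 × 9.74) = 0.5117
Before dose 5, 4 doses have been given (aged 1τ, 2τ, 3τ, 4τ).
C_trough = C₀ × (r + r² + … + r^4) = C₀ × r(1−r^4)/(1−r)
        = 0.08072 × 0.5117 × (1 − 0.06856) / (1 − 0.5117) = 0.07879 mg/L

0.0788 mg/L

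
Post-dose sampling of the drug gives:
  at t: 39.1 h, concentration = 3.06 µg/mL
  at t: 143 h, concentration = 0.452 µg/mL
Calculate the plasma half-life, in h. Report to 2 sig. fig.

38 h

k = ln(C₁/C₂) / (t₂ − t₁) = ln(3.06/0.452) / (143 − 39.1)
  = 1.912 / 103.9 = 0.01840 h⁻¹
t½ = ln2 / k = 0.693147 / 0.01840 = 37.67 h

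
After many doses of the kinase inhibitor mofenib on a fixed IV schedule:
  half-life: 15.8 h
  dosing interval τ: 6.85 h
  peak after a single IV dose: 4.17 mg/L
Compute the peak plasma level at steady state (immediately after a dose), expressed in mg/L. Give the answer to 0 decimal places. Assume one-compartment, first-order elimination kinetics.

k = ln2 / t½ = 0.693147 / 15.8 = 0.04387 h⁻¹
e^(−kτ) = e^(−0.04387 × 6.85) = 0.7404
Accumulation ratio R = 1 / (1 − e^(−kτ)) = 1 / (1 − 0.7404) = 3.852
Steady-state peak = C₀ × R = 4.17 × 3.852 = 16.06 mg/L

16 mg/L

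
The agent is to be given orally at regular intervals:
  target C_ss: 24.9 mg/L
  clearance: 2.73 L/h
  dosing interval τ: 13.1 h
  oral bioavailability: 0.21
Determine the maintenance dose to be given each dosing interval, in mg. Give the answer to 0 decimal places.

At steady state, F × (Dose/τ) = Css × CL.
Dose = Css × CL × τ / F = 24.9 × 2.730 × 13.1 / 0.21 = 4240 mg

4240 mg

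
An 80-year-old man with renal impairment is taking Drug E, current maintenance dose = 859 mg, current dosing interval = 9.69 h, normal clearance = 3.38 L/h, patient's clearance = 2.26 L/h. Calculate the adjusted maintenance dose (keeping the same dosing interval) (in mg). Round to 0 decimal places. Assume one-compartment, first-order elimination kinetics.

574 mg

To keep the same average steady-state level, dosing rate must scale with clearance.
CL ratio = 2.26 / 3.38 = 0.6686
New dose (same interval) = 859 × 0.6686 = 574.3 mg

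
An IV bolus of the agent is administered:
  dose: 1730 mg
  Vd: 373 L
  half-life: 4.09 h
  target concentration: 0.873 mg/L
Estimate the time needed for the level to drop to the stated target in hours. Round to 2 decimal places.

9.85 h

C₀ = Dose / Vd = 1730 / 373 = 4.638 mg/L
k = ln2 / t½ = 0.693147 / 4.09 = 0.1695 h⁻¹
t = ln(C₀ / C) / k = ln(4.638 / 0.873) / 0.1695
  = ln(5.313) / 0.1695 = 1.670 / 0.1695 = 9.853 h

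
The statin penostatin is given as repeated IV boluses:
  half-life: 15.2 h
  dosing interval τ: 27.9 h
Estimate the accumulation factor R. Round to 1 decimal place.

1.4

k = ln2 / t½ = 0.693147 / 15.2 = 0.04560 h⁻¹
e^(−kτ) = e^(−0.04560 × 27.9) = 0.2802
Accumulation ratio R = 1 / (1 − e^(−kτ)) = 1 / (1 − 0.2802) = 1.389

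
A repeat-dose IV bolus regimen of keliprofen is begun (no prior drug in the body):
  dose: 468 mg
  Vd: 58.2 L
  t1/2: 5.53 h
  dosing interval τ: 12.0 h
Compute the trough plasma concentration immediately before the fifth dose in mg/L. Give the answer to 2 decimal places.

2.29 mg/L

C₀ per dose = Dose / Vd = 468 / 58.2 = 8.041 mg/L
k = ln2 / t½ = 0.693147 / 5.53 = 0.1253 h⁻¹
Fraction remaining after one interval: r = e^(−kτ) = e^(−0.1253 × 12.0) = 0.2223
Before dose 5, 4 doses have been given (aged 1τ, 2τ, 3τ, 4τ).
C_trough = C₀ × (r + r² + … + r^4) = C₀ × r(1−r^4)/(1−r)
        = 8.041 × 0.2223 × (1 − 0.002442) / (1 − 0.2223) = 2.293 mg/L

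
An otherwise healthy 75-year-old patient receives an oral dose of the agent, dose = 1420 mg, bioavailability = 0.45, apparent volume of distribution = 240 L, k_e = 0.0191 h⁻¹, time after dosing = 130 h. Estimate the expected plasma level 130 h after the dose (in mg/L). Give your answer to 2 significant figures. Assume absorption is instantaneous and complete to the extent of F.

Amount reaching circulation = F × Dose = 0.45 × 1420 = 639.0 mg
C₀ = F·Dose / Vd = 639.0 / 240 = 2.663 mg/L
C = C₀ · e^(−k·t) = 2.663 × e^(−0.01910 × 130)
  = 2.663 × 0.08349 = 0.2223 mg/L

0.22 mg/L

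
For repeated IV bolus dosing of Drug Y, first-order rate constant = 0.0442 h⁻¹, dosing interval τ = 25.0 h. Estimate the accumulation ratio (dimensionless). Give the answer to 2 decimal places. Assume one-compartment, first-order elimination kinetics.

e^(−kτ) = e^(−0.04420 × 25.0) = 0.3312
Accumulation ratio R = 1 / (1 − e^(−kτ)) = 1 / (1 − 0.3312) = 1.495

1.50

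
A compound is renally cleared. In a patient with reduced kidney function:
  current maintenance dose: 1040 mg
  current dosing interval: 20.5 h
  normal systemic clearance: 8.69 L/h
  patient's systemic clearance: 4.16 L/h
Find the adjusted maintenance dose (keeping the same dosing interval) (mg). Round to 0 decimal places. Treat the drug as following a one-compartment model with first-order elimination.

498 mg

To keep the same average steady-state level, dosing rate must scale with clearance.
CL ratio = 4.16 / 8.69 = 0.4787
New dose (same interval) = 1040 × 0.4787 = 497.8 mg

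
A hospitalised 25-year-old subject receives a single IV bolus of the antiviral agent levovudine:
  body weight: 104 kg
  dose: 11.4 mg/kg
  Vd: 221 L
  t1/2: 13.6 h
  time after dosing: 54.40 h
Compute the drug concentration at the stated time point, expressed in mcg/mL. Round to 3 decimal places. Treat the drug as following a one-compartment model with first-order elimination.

Total dose = 11.4 × 104 = 1186 mg
C₀ = Dose / Vd = 1186 / 221 = 5.367 mg/L
k = ln2 / t½ = 0.693147 / 13.6 = 0.05097 h⁻¹
t / t½ = 54.40 / 13.6 = 4 half-lives
C = C₀ × (1/2)^4 = 5.367 × 0.06250 = 0.3354 mg/L
(0.3354 mg/L = 0.3354 mcg/mL)

0.335 mcg/mL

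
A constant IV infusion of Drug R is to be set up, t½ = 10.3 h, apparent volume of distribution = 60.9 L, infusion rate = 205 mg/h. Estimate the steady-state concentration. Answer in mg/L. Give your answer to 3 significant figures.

50.0 mg/L

k = ln2 / t½ = 0.693147 / 10.3 = 0.06730 h⁻¹
CL = k × Vd = 0.06730 × 60.9 = 4.099 L/h
At steady state Css = R₀ / CL = 205 / 4.099 = 50.01 mg/L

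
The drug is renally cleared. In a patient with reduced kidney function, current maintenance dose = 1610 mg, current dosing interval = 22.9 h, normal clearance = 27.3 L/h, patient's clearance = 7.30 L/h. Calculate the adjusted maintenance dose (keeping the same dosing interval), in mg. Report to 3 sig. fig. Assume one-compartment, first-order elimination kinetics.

431 mg

To keep the same average steady-state level, dosing rate must scale with clearance.
CL ratio = 7.30 / 27.3 = 0.2674
New dose (same interval) = 1610 × 0.2674 = 430.5 mg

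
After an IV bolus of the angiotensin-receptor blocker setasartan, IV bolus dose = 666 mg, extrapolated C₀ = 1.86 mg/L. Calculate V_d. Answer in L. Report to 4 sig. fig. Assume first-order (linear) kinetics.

358.1 L

Vd = Dose / C₀ = 666.0 / 1.86 = 358.1 L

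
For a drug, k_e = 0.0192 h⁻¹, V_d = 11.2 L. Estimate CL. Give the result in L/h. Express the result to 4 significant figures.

0.2150 L/h

CL = k × Vd = 0.0192 × 11.2 = 0.2150 L/h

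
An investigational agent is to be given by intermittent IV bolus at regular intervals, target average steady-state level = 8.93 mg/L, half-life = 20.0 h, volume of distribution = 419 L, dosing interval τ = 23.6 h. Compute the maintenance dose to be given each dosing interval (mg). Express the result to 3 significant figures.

k = ln2 / t½ = 0.693147 / 20.0 = 0.03466 h⁻¹
CL = k × Vd = 0.03466 × 419 = 14.52 L/h
At steady state, Dose/τ = Css × CL.
Dose = Css × CL × τ = 8.93 × 14.52 × 23.6 = 3060 mg

3060 mg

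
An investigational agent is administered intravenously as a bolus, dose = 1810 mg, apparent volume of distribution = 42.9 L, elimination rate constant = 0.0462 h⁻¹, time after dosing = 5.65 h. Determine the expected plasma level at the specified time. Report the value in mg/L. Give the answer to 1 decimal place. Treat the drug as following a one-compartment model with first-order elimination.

C₀ = Dose / Vd = 1810 / 42.9 = 42.19 mg/L
C = C₀ · e^(−k·t) = 42.19 × e^(−0.04620 × 5.65)
  = 42.19 × 0.7703 = 32.50 mg/L

32.5 mg/L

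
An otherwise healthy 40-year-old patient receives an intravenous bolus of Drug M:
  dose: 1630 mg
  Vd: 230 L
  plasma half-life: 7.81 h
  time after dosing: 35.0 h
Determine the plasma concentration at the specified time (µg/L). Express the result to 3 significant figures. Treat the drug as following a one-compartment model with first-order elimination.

317 µg/L

C₀ = Dose / Vd = 1630 / 230 = 7.087 mg/L
k = ln2 / t½ = 0.693147 / 7.81 = 0.08875 h⁻¹
C = C₀ · e^(−k·t) = 7.087 × e^(−0.08875 × 35.0)
  = 7.087 × 0.04477 = 0.3173 mg/L
Convert: 0.3173 mg/L × 1000 = 317.3 µg/L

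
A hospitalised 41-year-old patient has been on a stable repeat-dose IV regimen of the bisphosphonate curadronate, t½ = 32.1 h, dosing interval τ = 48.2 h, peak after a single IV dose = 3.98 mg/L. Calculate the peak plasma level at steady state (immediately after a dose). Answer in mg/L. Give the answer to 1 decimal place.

6.2 mg/L

k = ln2 / t½ = 0.693147 / 32.1 = 0.02159 h⁻¹
e^(−kτ) = e^(−0.02159 × 48.2) = 0.3532
Accumulation ratio R = 1 / (1 − e^(−kτ)) = 1 / (1 − 0.3532) = 1.546
Steady-state peak = C₀ × R = 3.98 × 1.546 = 6.153 mg/L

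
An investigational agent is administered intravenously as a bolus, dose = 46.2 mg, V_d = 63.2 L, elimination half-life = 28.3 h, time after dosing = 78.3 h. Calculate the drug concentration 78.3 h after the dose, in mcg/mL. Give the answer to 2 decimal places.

0.11 mcg/mL

C₀ = Dose / Vd = 46.20 / 63.2 = 0.7310 mg/L
k = ln2 / t½ = 0.693147 / 28.3 = 0.02449 h⁻¹
C = C₀ · e^(−k·t) = 0.7310 × e^(−0.02449 × 78.3)
  = 0.7310 × 0.1470 = 0.1075 mg/L
(0.1075 mg/L = 0.1075 mcg/mL)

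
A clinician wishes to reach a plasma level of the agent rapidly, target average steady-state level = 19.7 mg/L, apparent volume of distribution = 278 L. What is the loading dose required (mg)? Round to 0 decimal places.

LD = Css × Vd = 19.7 × 278 = 5477 mg

5477 mg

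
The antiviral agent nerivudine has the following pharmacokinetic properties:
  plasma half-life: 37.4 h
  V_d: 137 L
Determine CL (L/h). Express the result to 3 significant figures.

k = ln2 / t½ = 0.693147 / 37.4 = 0.01853 h⁻¹
CL = k × Vd = 0.01853 × 137 = 2.539 L/h

2.54 L/h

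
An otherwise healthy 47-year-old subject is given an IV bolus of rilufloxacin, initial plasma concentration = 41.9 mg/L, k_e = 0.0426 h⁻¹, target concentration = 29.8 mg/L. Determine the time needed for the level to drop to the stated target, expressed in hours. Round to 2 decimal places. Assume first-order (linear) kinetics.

t = ln(C₀ / C) / k = ln(41.90 / 29.8) / 0.04260
  = ln(1.406) / 0.04260 = 0.3407 / 0.04260 = 7.998 h

8.00 h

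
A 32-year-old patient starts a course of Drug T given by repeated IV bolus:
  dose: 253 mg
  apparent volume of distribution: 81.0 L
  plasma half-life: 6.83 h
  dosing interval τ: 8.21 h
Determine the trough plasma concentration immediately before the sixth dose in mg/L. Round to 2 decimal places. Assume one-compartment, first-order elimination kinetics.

2.36 mg/L

C₀ per dose = Dose / Vd = 253 / 81.0 = 3.123 mg/L
k = ln2 / t½ = 0.693147 / 6.83 = 0.1015 h⁻¹
Fraction remaining after one interval: r = e^(−kτ) = e^(−0.1015 × 8.21) = 0.4346
Before dose 6, 5 doses have been given (aged 1τ, 2τ, 3τ, 4τ, 5τ).
C_trough = C₀ × (r + r² + … + r^5) = C₀ × r(1−r^5)/(1−r)
        = 3.123 × 0.4346 × (1 − 0.01550) / (1 − 0.4346) = 2.363 mg/L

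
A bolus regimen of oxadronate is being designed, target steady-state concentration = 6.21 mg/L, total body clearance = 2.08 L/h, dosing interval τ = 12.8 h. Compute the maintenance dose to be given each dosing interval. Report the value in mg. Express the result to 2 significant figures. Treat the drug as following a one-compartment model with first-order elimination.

170 mg

At steady state, Dose/τ = Css × CL.
Dose = Css × CL × τ = 6.21 × 2.080 × 12.8 = 165.3 mg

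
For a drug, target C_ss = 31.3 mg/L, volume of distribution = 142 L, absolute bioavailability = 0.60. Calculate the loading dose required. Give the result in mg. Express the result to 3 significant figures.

LD = Css × Vd / F = 31.3 × 142 / 0.60 = 7408 mg

7410 mg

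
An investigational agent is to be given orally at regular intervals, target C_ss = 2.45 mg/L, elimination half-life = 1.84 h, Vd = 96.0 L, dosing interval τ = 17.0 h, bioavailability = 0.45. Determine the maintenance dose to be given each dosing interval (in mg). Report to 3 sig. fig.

k = ln2 / t½ = 0.693147 / 1.84 = 0.3767 h⁻¹
CL = k × Vd = 0.3767 × 96.0 = 36.16 L/h
At steady state, F × (Dose/τ) = Css × CL.
Dose = Css × CL × τ / F = 2.45 × 36.16 × 17.0 / 0.45 = 3347 mg

3350 mg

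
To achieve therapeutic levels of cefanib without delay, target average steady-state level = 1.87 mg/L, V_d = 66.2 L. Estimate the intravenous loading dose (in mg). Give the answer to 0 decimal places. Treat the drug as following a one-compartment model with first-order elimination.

124 mg

LD = Css × Vd = 1.87 × 66.2 = 123.8 mg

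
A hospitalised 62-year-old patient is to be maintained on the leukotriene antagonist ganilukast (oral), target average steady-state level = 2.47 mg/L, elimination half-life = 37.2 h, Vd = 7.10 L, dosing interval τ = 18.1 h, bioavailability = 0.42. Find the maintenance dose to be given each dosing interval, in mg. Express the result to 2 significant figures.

14 mg

k = ln2 / t½ = 0.693147 / 37.2 = 0.01863 h⁻¹
CL = k × Vd = 0.01863 × 7.10 = 0.1323 L/h
At steady state, F × (Dose/τ) = Css × CL.
Dose = Css × CL × τ / F = 2.47 × 0.1323 × 18.1 / 0.42 = 14.08 mg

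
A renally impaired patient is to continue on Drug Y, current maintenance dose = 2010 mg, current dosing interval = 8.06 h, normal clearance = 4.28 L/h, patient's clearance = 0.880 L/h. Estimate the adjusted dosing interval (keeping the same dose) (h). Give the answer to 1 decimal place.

39.2 h

To keep the same average steady-state level, dosing rate must scale with clearance.
CL ratio = 0.880 / 4.28 = 0.2056
New interval (same dose) = 8.06 / 0.2056 = 39.20 h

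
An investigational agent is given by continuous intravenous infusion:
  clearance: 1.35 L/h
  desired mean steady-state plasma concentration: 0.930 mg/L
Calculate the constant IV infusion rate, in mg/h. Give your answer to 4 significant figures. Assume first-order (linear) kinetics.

1.256 mg/h

At steady state, infusion rate R₀ = Css × CL = 0.930 × 1.350 = 1.256 mg/h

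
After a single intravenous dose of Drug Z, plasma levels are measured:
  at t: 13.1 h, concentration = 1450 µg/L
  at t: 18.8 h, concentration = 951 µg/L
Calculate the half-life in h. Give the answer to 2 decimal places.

9.37 h

k = ln(C₁/C₂) / (t₂ − t₁) = ln(1450/951) / (18.8 − 13.1)
  = 0.4218 / 5.700 = 0.07400 h⁻¹
t½ = ln2 / k = 0.693147 / 0.07400 = 9.367 h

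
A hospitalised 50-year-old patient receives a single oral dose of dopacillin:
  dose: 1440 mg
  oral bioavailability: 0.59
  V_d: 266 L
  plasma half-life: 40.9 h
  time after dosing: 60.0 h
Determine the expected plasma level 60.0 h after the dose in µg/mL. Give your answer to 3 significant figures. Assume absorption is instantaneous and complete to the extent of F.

1.16 µg/mL

Amount reaching circulation = F × Dose = 0.59 × 1440 = 849.6 mg
C₀ = F·Dose / Vd = 849.6 / 266 = 3.194 mg/L
k = ln2 / t½ = 0.693147 / 40.9 = 0.01695 h⁻¹
C = C₀ · e^(−k·t) = 3.194 × e^(−0.01695 × 60.0)
  = 3.194 × 0.3617 = 1.155 mg/L
(1.155 mg/L = 1.155 µg/mL)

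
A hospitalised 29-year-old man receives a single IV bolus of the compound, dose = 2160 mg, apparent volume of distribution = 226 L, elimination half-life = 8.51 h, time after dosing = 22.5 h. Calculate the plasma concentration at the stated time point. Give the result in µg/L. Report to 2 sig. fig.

C₀ = Dose / Vd = 2160 / 226 = 9.558 mg/L
k = ln2 / t½ = 0.693147 / 8.51 = 0.08145 h⁻¹
C = C₀ · e^(−k·t) = 9.558 × e^(−0.08145 × 22.5)
  = 9.558 × 0.1600 = 1.529 mg/L
Convert: 1.529 mg/L × 1000 = 1529 µg/L

1500 µg/L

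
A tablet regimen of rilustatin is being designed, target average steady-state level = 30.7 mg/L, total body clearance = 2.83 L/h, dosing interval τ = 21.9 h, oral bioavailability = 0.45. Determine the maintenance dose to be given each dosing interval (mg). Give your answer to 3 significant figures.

At steady state, F × (Dose/τ) = Css × CL.
Dose = Css × CL × τ / F = 30.7 × 2.830 × 21.9 / 0.45 = 4228 mg

4230 mg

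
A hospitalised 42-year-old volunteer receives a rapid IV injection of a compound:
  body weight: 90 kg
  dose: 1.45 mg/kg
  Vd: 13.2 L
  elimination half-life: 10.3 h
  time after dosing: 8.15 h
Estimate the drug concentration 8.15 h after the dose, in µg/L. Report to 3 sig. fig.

Total dose = 1.45 × 90 = 130.5 mg
C₀ = Dose / Vd = 130.5 / 13.2 = 9.886 mg/L
k = ln2 / t½ = 0.693147 / 10.3 = 0.06730 h⁻¹
C = C₀ · e^(−k·t) = 9.886 × e^(−0.06730 × 8.15)
  = 9.886 × 0.5778 = 5.712 mg/L
Convert: 5.712 mg/L × 1000 = 5712 µg/L

5710 µg/L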